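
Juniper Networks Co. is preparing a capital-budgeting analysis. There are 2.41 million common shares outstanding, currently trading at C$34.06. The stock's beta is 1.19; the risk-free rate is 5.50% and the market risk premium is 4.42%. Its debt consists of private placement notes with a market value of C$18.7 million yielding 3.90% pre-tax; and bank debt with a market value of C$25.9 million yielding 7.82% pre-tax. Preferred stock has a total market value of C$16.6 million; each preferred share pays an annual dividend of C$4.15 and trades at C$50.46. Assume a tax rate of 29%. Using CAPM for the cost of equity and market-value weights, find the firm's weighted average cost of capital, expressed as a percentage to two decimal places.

8.48%

Cost of equity via CAPM: Re = 5.5% + 1.19 × 4.42% = 10.7598%.
Cost of preferred: Rp = 4.15 / 50.46 = 8.2243%.
Market value of equity E = 34.06 × 2.41m = 82.0846m.
Total capital V = 82.0846 + 16.6 + 18.7 + 25.9 = 143.2846.
Equity: weight = 82.0846/143.2846 = 0.5729; cost = 10.7598%.
Preferred: weight = 16.6/143.2846 = 0.1159; cost = 8.2243%.
Private placement notes: weight = 18.7/143.2846 = 0.1305; after-tax cost = 3.9% × (1 − 29%) = 2.7690%.
Bank debt: weight = 25.9/143.2846 = 0.1808; after-tax cost = 7.82% × (1 − 29%) = 5.5522%.
WACC = 0.5729 × 10.7598% + 0.1159 × 8.2243% + 0.1305 × 2.7690% + 0.1808 × 5.5522% = 8.4819%.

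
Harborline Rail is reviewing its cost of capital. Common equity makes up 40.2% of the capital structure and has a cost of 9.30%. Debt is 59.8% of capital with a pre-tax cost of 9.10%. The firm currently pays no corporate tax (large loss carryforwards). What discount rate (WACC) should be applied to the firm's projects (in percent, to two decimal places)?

After-tax cost of debt = 9.1% × (1 − 0%) = 9.1000%.
WACC = 0.402 × 9.3000% + 0.598 × 9.1000% = 9.1804%.

9.18%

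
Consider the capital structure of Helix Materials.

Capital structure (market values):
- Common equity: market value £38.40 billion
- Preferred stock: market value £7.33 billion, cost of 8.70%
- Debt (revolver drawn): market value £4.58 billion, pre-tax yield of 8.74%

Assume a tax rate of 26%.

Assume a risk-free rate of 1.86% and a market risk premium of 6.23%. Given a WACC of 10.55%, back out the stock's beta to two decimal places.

1.53

Total capital V = 38.4 + 7.33 + 4.58 = 50.31.
Equity weight = 38.4/50.31 = 0.7633.
Preferred weight = 7.33/50.31 = 0.1457.
Revolver drawn weight = 4.58/50.31 = 0.0910.
Debt contribution = 0.0910 × 8.74% × (1 − 26%) = 0.5888%.
Preferred contribution = 0.1457 × 8.7% = 1.2676%.
Required equity contribution = 10.55% − 1.8563% = 8.6937%  ⇒  Re = 11.3900%.
CAPM: 11.3900% = 1.86% + β × 6.23%  ⇒  β = 1.5297.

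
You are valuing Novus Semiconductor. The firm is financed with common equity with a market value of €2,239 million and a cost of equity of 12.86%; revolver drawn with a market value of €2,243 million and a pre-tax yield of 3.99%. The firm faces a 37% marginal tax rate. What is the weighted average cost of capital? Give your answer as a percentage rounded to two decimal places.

7.68%

Total capital V = 2239 + 2243 = 4482.
Equity: weight = 2239/4482 = 0.4996; cost = 12.86%.
Revolver drawn: weight = 2243/4482 = 0.5004; after-tax cost = 3.99% × (1 − 37%) = 2.5137%.
WACC = 0.4996 × 12.8600% + 0.5004 × 2.5137% = 7.6822%.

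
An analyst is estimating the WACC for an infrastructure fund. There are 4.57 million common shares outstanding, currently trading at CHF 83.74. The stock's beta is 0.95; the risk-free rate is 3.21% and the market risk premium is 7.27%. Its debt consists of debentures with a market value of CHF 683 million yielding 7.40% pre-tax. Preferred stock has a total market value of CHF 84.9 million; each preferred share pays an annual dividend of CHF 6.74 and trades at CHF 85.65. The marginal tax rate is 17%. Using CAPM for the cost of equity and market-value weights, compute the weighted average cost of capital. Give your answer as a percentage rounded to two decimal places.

7.59%

Cost of equity via CAPM: Re = 3.21% + 0.95 × 7.27% = 10.1165%.
Cost of preferred: Rp = 6.74 / 85.65 = 7.8692%.
Market value of equity E = 83.74 × 4.57m = 382.6918m.
Total capital V = 382.6918 + 84.9 + 683 = 1150.5918.
Equity: weight = 382.6918/1150.5918 = 0.3326; cost = 10.1165%.
Preferred: weight = 84.9/1150.5918 = 0.0738; cost = 7.8692%.
Debentures: weight = 683/1150.5918 = 0.5936; after-tax cost = 7.4% × (1 − 17%) = 6.1420%.
WACC = 0.3326 × 10.1165% + 0.0738 × 7.8692% + 0.5936 × 6.1420% = 7.5914%.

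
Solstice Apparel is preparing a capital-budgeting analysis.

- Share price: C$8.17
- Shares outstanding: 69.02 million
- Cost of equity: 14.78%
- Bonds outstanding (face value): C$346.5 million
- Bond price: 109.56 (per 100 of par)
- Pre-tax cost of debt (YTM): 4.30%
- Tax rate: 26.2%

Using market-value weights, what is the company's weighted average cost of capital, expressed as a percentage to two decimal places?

10.11%

Market value of equity E = 8.17 × 69.02m = 563.8934m. Market value of debt D = 346.5m × 109.56/100 = 379.6254m.
Total capital V = 563.8934 + 379.6254 = 943.5188.
Equity: weight = 563.8934/943.5188 = 0.5976; cost = 14.78%.
Bonds outstanding: weight = 379.6254/943.5188 = 0.4024; after-tax cost = 4.3% × (1 − 26.2%) = 3.1734%.
WACC = 0.5976 × 14.7800% + 0.4024 × 3.1734% = 10.1101%.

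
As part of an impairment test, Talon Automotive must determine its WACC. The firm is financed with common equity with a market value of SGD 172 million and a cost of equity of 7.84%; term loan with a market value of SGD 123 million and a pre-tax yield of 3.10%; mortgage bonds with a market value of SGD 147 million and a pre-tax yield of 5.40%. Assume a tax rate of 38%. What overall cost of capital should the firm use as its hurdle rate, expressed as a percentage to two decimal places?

4.70%

Total capital V = 172 + 123 + 147 = 442.
Equity: weight = 172/442 = 0.3891; cost = 7.84%.
Term loan: weight = 123/442 = 0.2783; after-tax cost = 3.1% × (1 − 38%) = 1.9220%.
Mortgage bonds: weight = 147/442 = 0.3326; after-tax cost = 5.4% × (1 − 38%) = 3.3480%.
WACC = 0.3891 × 7.8400% + 0.2783 × 1.9220% + 0.3326 × 3.3480% = 4.6992%.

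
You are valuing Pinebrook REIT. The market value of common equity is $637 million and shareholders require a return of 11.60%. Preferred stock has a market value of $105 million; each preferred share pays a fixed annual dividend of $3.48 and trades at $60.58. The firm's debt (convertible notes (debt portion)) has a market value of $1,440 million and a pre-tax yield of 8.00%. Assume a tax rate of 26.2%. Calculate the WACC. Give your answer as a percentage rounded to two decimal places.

7.56%

Cost of preferred: Rp = 3.48 / 60.58 = 5.7445%.
Total capital V = 637 + 105 + 1440 = 2182.
Equity: weight = 637/2182 = 0.2919; cost = 11.6%.
Preferred: weight = 105/2182 = 0.0481; cost = 5.7445%.
Convertible notes (debt portion): weight = 1440/2182 = 0.6599; after-tax cost = 8% × (1 − 26.2%) = 5.9040%.
WACC = 0.2919 × 11.6000% + 0.0481 × 5.7445% + 0.6599 × 5.9040% = 7.5592%.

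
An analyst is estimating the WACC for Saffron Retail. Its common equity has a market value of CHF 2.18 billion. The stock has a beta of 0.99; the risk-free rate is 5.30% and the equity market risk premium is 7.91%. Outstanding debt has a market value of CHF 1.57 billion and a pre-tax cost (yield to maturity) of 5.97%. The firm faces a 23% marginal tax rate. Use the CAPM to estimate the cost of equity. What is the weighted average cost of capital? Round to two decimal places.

Cost of equity via CAPM: Re = 5.3% + 0.99 × 7.91% = 13.1309%.
Total capital V = 2.18 + 1.57 = 3.75.
Equity: weight = 2.18/3.75 = 0.5813; cost = 13.1309%.
Debt: weight = 1.57/3.75 = 0.4187; after-tax cost = 5.97% × (1 − 23%) = 4.5969%.
WACC = 0.5813 × 13.1309% + 0.4187 × 4.5969% = 9.5580%.

9.56%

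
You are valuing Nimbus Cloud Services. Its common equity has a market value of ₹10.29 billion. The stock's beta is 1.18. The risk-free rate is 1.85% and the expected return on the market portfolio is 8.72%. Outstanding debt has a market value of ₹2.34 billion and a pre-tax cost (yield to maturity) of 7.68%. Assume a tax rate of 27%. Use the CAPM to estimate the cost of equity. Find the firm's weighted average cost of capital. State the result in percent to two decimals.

Market risk premium = 8.72% − 1.85% = 6.87%.
Cost of equity via CAPM: Re = 1.85% + 1.18 × 6.87% = 9.9566%.
Total capital V = 10.29 + 2.34 = 12.63.
Equity: weight = 10.29/12.63 = 0.8147; cost = 9.9566%.
Debt: weight = 2.34/12.63 = 0.1853; after-tax cost = 7.68% × (1 − 27%) = 5.6064%.
WACC = 0.8147 × 9.9566% + 0.1853 × 5.6064% = 9.1506%.

9.15%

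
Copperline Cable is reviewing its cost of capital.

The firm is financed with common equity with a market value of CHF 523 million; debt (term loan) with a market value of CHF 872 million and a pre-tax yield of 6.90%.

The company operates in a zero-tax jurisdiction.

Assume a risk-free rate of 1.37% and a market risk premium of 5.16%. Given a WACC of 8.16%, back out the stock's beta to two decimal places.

Total capital V = 523 + 872 = 1395.
Equity weight = 523/1395 = 0.3749.
Term loan weight = 872/1395 = 0.6251.
Debt contribution = 0.6251 × 6.9% × (1 − 0%) = 4.3131%.
Required equity contribution = 8.16% − 4.3131% = 3.8469%  ⇒  Re = 10.2608%.
CAPM: 10.2608% = 1.37% + β × 5.16%  ⇒  β = 1.7230.

1.72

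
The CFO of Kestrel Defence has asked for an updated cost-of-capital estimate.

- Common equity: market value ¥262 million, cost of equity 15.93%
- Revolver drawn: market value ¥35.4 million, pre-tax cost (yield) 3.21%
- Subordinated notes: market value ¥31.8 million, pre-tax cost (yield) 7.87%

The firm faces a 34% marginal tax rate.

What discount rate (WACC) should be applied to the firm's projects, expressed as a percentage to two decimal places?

Total capital V = 262 + 35.4 + 31.8 = 329.2.
Equity: weight = 262/329.2 = 0.7959; cost = 15.93%.
Revolver drawn: weight = 35.4/329.2 = 0.1075; after-tax cost = 3.21% × (1 − 34%) = 2.1186%.
Subordinated notes: weight = 31.8/329.2 = 0.0966; after-tax cost = 7.87% × (1 − 34%) = 5.1942%.
WACC = 0.7959 × 15.9300% + 0.1075 × 2.1186% + 0.0966 × 5.1942% = 13.4078%.

13.41%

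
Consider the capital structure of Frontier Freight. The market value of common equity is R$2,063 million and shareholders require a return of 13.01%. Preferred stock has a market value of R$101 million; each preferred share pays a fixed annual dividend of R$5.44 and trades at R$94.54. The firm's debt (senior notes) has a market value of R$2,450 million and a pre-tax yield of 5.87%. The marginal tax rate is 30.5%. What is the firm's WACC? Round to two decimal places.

Cost of preferred: Rp = 5.44 / 94.54 = 5.7542%.
Total capital V = 2063 + 101 + 2450 = 4614.
Equity: weight = 2063/4614 = 0.4471; cost = 13.01%.
Preferred: weight = 101/4614 = 0.0219; cost = 5.7542%.
Senior notes: weight = 2450/4614 = 0.5310; after-tax cost = 5.87% × (1 − 30.5%) = 4.0796%.
WACC = 0.4471 × 13.0100% + 0.0219 × 5.7542% + 0.5310 × 4.0796% = 8.1092%.

8.11%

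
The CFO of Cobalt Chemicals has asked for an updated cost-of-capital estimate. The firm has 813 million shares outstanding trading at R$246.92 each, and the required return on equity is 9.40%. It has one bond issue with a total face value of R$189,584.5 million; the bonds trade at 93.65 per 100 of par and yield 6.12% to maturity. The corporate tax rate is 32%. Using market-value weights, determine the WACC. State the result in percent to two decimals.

Market value of equity E = 246.92 × 813m = 200745.96m. Market value of debt D = 189584.5m × 93.65/100 = 177545.88425m.
Total capital V = 200745.96 + 177545.88425 = 378291.84425.
Equity: weight = 200745.96/378291.84425 = 0.5307; cost = 9.4%.
Bonds outstanding: weight = 177545.88425/378291.84425 = 0.4693; after-tax cost = 6.12% × (1 − 32%) = 4.1616%.
WACC = 0.5307 × 9.4000% + 0.4693 × 4.1616% = 6.9414%.

6.94%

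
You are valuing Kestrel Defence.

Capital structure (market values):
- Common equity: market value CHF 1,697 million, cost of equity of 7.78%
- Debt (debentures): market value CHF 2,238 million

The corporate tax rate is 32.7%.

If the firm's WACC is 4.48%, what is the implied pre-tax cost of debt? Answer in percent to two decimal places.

Total capital V = 1697 + 2238 = 3935.
Equity weight = 1697/3935 = 0.4313.
Debentures weight = 2238/3935 = 0.5687.
Equity contribution = 0.4313 × 7.78% = 3.3552%.
Remaining for debt = 4.48% − 3.3552% = 1.1248%.
Rd × (1 − 32.7%) × 0.5687 = 1.1248%  ⇒  Rd = 2.9387%.

2.94%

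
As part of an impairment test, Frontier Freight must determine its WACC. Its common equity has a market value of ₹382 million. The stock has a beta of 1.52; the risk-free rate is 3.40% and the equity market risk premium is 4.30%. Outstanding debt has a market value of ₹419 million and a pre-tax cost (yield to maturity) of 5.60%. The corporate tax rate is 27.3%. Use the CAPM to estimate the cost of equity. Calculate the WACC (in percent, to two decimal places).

6.87%

Cost of equity via CAPM: Re = 3.4% + 1.52 × 4.3% = 9.9360%.
Total capital V = 382 + 419 = 801.
Equity: weight = 382/801 = 0.4769; cost = 9.936%.
Debt: weight = 419/801 = 0.5231; after-tax cost = 5.6% × (1 − 27.3%) = 4.0712%.
WACC = 0.4769 × 9.9360% + 0.5231 × 4.0712% = 6.8681%.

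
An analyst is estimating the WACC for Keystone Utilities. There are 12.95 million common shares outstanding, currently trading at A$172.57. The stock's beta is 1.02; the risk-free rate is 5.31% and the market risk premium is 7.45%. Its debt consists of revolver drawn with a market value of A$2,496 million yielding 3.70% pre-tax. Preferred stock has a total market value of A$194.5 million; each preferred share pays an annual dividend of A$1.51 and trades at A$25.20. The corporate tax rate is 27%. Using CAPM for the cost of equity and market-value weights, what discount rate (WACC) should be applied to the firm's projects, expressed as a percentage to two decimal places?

Cost of equity via CAPM: Re = 5.31% + 1.02 × 7.45% = 12.9090%.
Cost of preferred: Rp = 1.51 / 25.2 = 5.9921%.
Market value of equity E = 172.57 × 12.95m = 2234.7815m.
Total capital V = 2234.7815 + 194.5 + 2496 = 4925.2815.
Equity: weight = 2234.7815/4925.2815 = 0.4537; cost = 12.909%.
Preferred: weight = 194.5/4925.2815 = 0.0395; cost = 5.9921%.
Revolver drawn: weight = 2496/4925.2815 = 0.5068; after-tax cost = 3.7% × (1 − 27%) = 2.7010%.
WACC = 0.4537 × 12.9090% + 0.0395 × 5.9921% + 0.5068 × 2.7010% = 7.4627%.

7.46%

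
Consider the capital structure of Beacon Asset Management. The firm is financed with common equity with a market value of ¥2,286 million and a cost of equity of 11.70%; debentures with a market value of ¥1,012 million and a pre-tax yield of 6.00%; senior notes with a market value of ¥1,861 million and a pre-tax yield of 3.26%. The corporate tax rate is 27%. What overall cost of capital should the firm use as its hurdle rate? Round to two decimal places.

Total capital V = 2286 + 1012 + 1861 = 5159.
Equity: weight = 2286/5159 = 0.4431; cost = 11.7%.
Debentures: weight = 1012/5159 = 0.1962; after-tax cost = 6% × (1 − 27%) = 4.3800%.
Senior notes: weight = 1861/5159 = 0.3607; after-tax cost = 3.26% × (1 − 27%) = 2.3798%.
WACC = 0.4431 × 11.7000% + 0.1962 × 4.3800% + 0.3607 × 2.3798% = 6.9020%.

6.90%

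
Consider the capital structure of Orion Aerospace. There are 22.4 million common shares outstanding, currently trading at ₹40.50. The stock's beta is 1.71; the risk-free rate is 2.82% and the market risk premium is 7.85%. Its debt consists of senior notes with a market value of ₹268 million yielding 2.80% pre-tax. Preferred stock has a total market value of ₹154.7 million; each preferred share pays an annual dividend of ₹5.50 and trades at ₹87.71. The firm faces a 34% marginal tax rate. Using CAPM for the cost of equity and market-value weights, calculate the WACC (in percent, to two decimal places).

Cost of equity via CAPM: Re = 2.82% + 1.71 × 7.85% = 16.2435%.
Cost of preferred: Rp = 5.5 / 87.71 = 6.2707%.
Market value of equity E = 40.5 × 22.4m = 907.2m.
Total capital V = 907.2 + 154.7 + 268 = 1329.9.
Equity: weight = 907.2/1329.9 = 0.6822; cost = 16.2435%.
Preferred: weight = 154.7/1329.9 = 0.1163; cost = 6.2707%.
Senior notes: weight = 268/1329.9 = 0.2015; after-tax cost = 2.8% × (1 − 34%) = 1.8480%.
WACC = 0.6822 × 16.2435% + 0.1163 × 6.2707% + 0.2015 × 1.8480% = 12.1825%.

12.18%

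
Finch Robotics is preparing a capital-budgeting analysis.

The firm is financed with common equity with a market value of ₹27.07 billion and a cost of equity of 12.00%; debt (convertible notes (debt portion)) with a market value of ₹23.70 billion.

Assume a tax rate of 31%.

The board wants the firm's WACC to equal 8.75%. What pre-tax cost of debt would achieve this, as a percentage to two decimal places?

7.30%

Total capital V = 27.07 + 23.7 = 50.77.
Equity weight = 27.07/50.77 = 0.5332.
Convertible notes (debt portion) weight = 23.7/50.77 = 0.4668.
Equity contribution = 0.5332 × 12% = 6.3983%.
Remaining for debt = 8.75% − 6.3983% = 2.3517%.
Rd × (1 − 31%) × 0.4668 = 2.3517%  ⇒  Rd = 7.3013%.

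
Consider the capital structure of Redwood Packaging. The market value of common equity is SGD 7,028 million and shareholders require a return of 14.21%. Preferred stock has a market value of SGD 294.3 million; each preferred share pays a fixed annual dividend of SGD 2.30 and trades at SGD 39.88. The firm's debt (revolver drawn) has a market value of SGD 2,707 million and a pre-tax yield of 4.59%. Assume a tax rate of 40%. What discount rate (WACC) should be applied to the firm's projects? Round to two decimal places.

10.87%

Cost of preferred: Rp = 2.3 / 39.88 = 5.7673%.
Total capital V = 7028 + 294.3 + 2707 = 10029.3.
Equity: weight = 7028/10029.3 = 0.7007; cost = 14.21%.
Preferred: weight = 294.3/10029.3 = 0.0293; cost = 5.7673%.
Revolver drawn: weight = 2707/10029.3 = 0.2699; after-tax cost = 4.59% × (1 − 40%) = 2.7540%.
WACC = 0.7007 × 14.2100% + 0.0293 × 5.7673% + 0.2699 × 2.7540% = 10.8702%.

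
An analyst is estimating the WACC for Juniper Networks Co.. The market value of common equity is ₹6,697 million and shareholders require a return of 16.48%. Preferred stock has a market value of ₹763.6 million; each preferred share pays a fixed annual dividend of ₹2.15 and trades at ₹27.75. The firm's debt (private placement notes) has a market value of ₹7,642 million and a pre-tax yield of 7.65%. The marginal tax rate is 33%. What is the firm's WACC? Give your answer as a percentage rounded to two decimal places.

10.29%

Cost of preferred: Rp = 2.15 / 27.75 = 7.7477%.
Total capital V = 6697 + 763.6 + 7642 = 15102.6.
Equity: weight = 6697/15102.6 = 0.4434; cost = 16.48%.
Preferred: weight = 763.6/15102.6 = 0.0506; cost = 7.7477%.
Private placement notes: weight = 7642/15102.6 = 0.5060; after-tax cost = 7.65% × (1 − 33%) = 5.1255%.
WACC = 0.4434 × 16.4800% + 0.0506 × 7.7477% + 0.5060 × 5.1255% = 10.2930%.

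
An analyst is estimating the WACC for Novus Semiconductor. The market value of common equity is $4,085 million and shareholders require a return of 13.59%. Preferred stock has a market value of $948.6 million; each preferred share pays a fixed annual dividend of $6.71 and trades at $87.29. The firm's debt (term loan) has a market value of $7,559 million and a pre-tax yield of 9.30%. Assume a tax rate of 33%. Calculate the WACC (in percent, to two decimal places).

Cost of preferred: Rp = 6.71 / 87.29 = 7.6870%.
Total capital V = 4085 + 948.6 + 7559 = 12592.6.
Equity: weight = 4085/12592.6 = 0.3244; cost = 13.59%.
Preferred: weight = 948.6/12592.6 = 0.0753; cost = 7.687%.
Term loan: weight = 7559/12592.6 = 0.6003; after-tax cost = 9.3% × (1 − 33%) = 6.2310%.
WACC = 0.3244 × 13.5900% + 0.0753 × 7.6870% + 0.6003 × 6.2310% = 8.7279%.

8.73%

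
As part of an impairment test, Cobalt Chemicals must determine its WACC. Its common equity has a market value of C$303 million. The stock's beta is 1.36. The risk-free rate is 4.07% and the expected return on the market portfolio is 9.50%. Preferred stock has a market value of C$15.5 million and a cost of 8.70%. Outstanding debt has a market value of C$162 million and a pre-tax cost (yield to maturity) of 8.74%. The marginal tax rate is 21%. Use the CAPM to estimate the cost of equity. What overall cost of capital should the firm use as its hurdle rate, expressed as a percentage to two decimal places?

9.83%

Market risk premium = 9.5% − 4.07% = 5.43%.
Cost of equity via CAPM: Re = 4.07% + 1.36 × 5.43% = 11.4548%.
Total capital V = 303 + 15.5 + 162 = 480.5.
Equity: weight = 303/480.5 = 0.6306; cost = 11.4548%.
Preferred: weight = 15.5/480.5 = 0.0323; cost = 8.7%.
Debt: weight = 162/480.5 = 0.3371; after-tax cost = 8.74% × (1 − 21%) = 6.9046%.
WACC = 0.6306 × 11.4548% + 0.0323 × 8.7000% + 0.3371 × 6.9046% = 9.8318%.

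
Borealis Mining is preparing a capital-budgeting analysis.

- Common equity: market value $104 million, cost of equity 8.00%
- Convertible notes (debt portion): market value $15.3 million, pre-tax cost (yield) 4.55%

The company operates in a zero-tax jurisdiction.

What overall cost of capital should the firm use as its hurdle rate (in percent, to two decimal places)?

7.56%

Total capital V = 104 + 15.3 = 119.3.
Equity: weight = 104/119.3 = 0.8718; cost = 8%.
Convertible notes (debt portion): weight = 15.3/119.3 = 0.1282; after-tax cost = 4.55% × (1 − 0%) = 4.5500%.
WACC = 0.8718 × 8.0000% + 0.1282 × 4.5500% = 7.5575%.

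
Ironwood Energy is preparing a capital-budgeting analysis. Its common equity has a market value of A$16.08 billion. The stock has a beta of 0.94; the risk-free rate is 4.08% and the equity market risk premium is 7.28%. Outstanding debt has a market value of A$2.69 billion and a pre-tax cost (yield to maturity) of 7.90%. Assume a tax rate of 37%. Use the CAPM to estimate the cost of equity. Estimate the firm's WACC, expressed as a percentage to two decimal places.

Cost of equity via CAPM: Re = 4.08% + 0.94 × 7.28% = 10.9232%.
Total capital V = 16.08 + 2.69 = 18.77.
Equity: weight = 16.08/18.77 = 0.8567; cost = 10.9232%.
Debt: weight = 2.69/18.77 = 0.1433; after-tax cost = 7.9% × (1 − 37%) = 4.9770%.
WACC = 0.8567 × 10.9232% + 0.1433 × 4.9770% = 10.0710%.

10.07%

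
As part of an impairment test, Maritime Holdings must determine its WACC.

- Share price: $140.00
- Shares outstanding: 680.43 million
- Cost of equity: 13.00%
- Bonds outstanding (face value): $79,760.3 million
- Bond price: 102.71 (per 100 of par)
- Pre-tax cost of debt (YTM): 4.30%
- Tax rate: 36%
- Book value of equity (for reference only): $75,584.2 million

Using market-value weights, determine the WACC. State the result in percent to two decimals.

8.26%

Market value of equity E = 140.0 × 680.43m = 95260.2m. Market value of debt D = 79760.3m × 102.71/100 = 81921.80413m.
Total capital V = 95260.2 + 81921.80413 = 177182.00413.
Equity: weight = 95260.2/177182.00413 = 0.5376; cost = 13%.
Bonds outstanding: weight = 81921.80413/177182.00413 = 0.4624; after-tax cost = 4.3% × (1 − 36%) = 2.7520%.
WACC = 0.5376 × 13.0000% + 0.4624 × 2.7520% = 8.2617%.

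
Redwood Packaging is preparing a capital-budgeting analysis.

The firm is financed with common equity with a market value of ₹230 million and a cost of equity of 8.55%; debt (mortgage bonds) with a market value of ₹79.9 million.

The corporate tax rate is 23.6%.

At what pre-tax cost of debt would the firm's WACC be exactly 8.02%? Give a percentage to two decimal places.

Total capital V = 230 + 79.9 = 309.9.
Equity weight = 230/309.9 = 0.7422.
Mortgage bonds weight = 79.9/309.9 = 0.2578.
Equity contribution = 0.7422 × 8.55% = 6.3456%.
Remaining for debt = 8.02% − 6.3456% = 1.6744%.
Rd × (1 − 23.6%) × 0.2578 = 1.6744%  ⇒  Rd = 8.5004%.

8.50%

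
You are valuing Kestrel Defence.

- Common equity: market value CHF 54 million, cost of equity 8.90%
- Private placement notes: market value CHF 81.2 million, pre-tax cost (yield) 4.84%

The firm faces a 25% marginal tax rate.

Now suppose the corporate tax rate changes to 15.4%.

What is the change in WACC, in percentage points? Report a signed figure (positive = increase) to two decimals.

Current WACC:
Total capital V = 54 + 81.2 = 135.2.
Equity: weight = 54/135.2 = 0.3994; cost = 8.9%.
Private placement notes: weight = 81.2/135.2 = 0.6006; after-tax cost = 4.84% × (1 − 25%) = 3.6300%.
WACC = 0.3994 × 8.9000% + 0.6006 × 3.6300% = 5.7349%.
After the change:
Total capital V = 54 + 81.2 = 135.2.
Equity: weight = 54/135.2 = 0.3994; cost = 8.9%.
Private placement notes: weight = 81.2/135.2 = 0.6006; after-tax cost = 4.84% × (1 − 15.4%) = 4.0946%.
WACC = 0.3994 × 8.9000% + 0.6006 × 4.0946% = 6.0139%.
Change in WACC = 6.0139% − 5.7349% = 0.2791 pp.

+0.28 pp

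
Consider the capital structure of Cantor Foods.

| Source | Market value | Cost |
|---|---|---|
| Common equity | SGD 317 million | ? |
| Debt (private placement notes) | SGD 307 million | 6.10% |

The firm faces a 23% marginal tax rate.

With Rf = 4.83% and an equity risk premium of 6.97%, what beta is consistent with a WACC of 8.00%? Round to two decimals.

0.91

Total capital V = 317 + 307 = 624.
Equity weight = 317/624 = 0.5080.
Private placement notes weight = 307/624 = 0.4920.
Debt contribution = 0.4920 × 6.1% × (1 − 23%) = 2.3109%.
Required equity contribution = 8.0% − 2.3109% = 5.6891%  ⇒  Re = 11.1988%.
CAPM: 11.1988% = 4.83% + β × 6.97%  ⇒  β = 0.9137.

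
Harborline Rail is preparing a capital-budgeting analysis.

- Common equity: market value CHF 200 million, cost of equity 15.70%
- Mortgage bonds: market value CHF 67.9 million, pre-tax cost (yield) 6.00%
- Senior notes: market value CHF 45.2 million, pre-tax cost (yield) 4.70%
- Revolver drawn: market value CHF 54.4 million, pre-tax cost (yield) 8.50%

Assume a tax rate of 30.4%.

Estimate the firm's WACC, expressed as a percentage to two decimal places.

Total capital V = 200 + 67.9 + 45.2 + 54.4 = 367.5.
Equity: weight = 200/367.5 = 0.5442; cost = 15.7%.
Mortgage bonds: weight = 67.9/367.5 = 0.1848; after-tax cost = 6% × (1 − 30.4%) = 4.1760%.
Senior notes: weight = 45.2/367.5 = 0.1230; after-tax cost = 4.7% × (1 − 30.4%) = 3.2712%.
Revolver drawn: weight = 54.4/367.5 = 0.1480; after-tax cost = 8.5% × (1 − 30.4%) = 5.9160%.
WACC = 0.5442 × 15.7000% + 0.1848 × 4.1760% + 0.1230 × 3.2712% + 0.1480 × 5.9160% = 10.5938%.

10.59%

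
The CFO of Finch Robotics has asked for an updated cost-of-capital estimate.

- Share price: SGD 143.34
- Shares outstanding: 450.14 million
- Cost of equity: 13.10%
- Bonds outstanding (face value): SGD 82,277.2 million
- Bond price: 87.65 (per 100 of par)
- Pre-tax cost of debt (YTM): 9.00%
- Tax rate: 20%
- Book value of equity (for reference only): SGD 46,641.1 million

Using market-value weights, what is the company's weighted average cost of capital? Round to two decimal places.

9.99%

Market value of equity E = 143.34 × 450.14m = 64523.0676m. Market value of debt D = 82277.2m × 87.65/100 = 72115.9658m.
Total capital V = 64523.0676 + 72115.9658 = 136639.0334.
Equity: weight = 64523.0676/136639.0334 = 0.4722; cost = 13.1%.
Bonds outstanding: weight = 72115.9658/136639.0334 = 0.5278; after-tax cost = 9% × (1 − 20%) = 7.2000%.
WACC = 0.4722 × 13.1000% + 0.5278 × 7.2000% = 9.9861%.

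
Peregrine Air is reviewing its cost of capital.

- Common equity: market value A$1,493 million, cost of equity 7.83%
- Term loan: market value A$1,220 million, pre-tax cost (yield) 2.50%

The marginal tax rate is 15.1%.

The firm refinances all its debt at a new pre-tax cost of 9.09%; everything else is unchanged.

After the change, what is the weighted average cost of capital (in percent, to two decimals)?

After the change:
Total capital V = 1493 + 1220 = 2713.
Equity: weight = 1493/2713 = 0.5503; cost = 7.83%.
Term loan: weight = 1220/2713 = 0.4497; after-tax cost = 9.09% × (1 − 15.1%) = 7.7174%.
WACC = 0.5503 × 7.8300% + 0.4497 × 7.7174% = 7.7794%.

7.78%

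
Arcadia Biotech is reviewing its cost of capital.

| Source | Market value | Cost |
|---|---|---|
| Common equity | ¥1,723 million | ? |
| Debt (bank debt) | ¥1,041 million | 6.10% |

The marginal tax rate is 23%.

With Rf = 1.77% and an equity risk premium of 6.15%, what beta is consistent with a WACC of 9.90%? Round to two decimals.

Total capital V = 1723 + 1041 = 2764.
Equity weight = 1723/2764 = 0.6234.
Bank debt weight = 1041/2764 = 0.3766.
Debt contribution = 0.3766 × 6.1% × (1 − 23%) = 1.7690%.
Required equity contribution = 9.9% − 1.7690% = 8.1310%  ⇒  Re = 13.0435%.
CAPM: 13.0435% = 1.77% + β × 6.15%  ⇒  β = 1.8331.

1.83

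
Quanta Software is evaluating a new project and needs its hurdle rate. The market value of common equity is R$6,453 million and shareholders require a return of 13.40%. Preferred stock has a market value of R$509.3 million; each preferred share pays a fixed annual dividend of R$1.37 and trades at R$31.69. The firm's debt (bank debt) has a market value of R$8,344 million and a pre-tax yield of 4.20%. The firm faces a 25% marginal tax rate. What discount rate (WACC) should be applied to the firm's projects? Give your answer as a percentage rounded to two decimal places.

Cost of preferred: Rp = 1.37 / 31.69 = 4.3231%.
Total capital V = 6453 + 509.3 + 8344 = 15306.3.
Equity: weight = 6453/15306.3 = 0.4216; cost = 13.4%.
Preferred: weight = 509.3/15306.3 = 0.0333; cost = 4.3231%.
Bank debt: weight = 8344/15306.3 = 0.5451; after-tax cost = 4.2% × (1 − 25%) = 3.1500%.
WACC = 0.4216 × 13.4000% + 0.0333 × 4.3231% + 0.5451 × 3.1500% = 7.5103%.

7.51%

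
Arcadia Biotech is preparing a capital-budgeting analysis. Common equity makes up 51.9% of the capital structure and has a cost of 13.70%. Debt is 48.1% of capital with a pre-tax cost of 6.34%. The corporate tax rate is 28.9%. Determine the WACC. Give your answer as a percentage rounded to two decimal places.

9.28%

After-tax cost of debt = 6.34% × (1 − 28.9%) = 4.5077%.
WACC = 0.519 × 13.7000% + 0.481 × 4.5077% = 9.2785%.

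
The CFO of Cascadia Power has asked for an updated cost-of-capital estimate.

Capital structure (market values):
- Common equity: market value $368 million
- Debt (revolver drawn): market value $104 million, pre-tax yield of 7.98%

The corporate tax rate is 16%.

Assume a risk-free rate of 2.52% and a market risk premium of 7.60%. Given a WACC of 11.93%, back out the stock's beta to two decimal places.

1.43

Total capital V = 368 + 104 = 472.
Equity weight = 368/472 = 0.7797.
Revolver drawn weight = 104/472 = 0.2203.
Debt contribution = 0.2203 × 7.98% × (1 − 16%) = 1.4770%.
Required equity contribution = 11.93% − 1.4770% = 10.4530%  ⇒  Re = 13.4071%.
CAPM: 13.4071% = 2.52% + β × 7.6%  ⇒  β = 1.4325.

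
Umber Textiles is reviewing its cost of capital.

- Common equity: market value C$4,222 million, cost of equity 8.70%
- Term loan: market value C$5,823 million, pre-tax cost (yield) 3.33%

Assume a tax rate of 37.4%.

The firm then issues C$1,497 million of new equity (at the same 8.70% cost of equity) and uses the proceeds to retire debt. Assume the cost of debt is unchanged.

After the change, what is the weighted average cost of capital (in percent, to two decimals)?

5.85%

After the change:
Total capital V = 5719 + 4326 = 10045.
Equity: weight = 5719/10045 = 0.5693; cost = 8.7%.
Term loan: weight = 4326/10045 = 0.4307; after-tax cost = 3.33% × (1 − 37.4%) = 2.0846%.
WACC = 0.5693 × 8.7000% + 0.4307 × 2.0846% = 5.8510%.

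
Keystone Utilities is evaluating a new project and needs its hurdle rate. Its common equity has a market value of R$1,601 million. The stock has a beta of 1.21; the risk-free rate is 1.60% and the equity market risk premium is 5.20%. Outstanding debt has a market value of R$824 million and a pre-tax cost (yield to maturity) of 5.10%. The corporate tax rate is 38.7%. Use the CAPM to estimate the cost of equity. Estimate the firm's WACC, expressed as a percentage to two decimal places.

6.27%

Cost of equity via CAPM: Re = 1.6% + 1.21 × 5.2% = 7.8920%.
Total capital V = 1601 + 824 = 2425.
Equity: weight = 1601/2425 = 0.6602; cost = 7.892%.
Debt: weight = 824/2425 = 0.3398; after-tax cost = 5.1% × (1 − 38.7%) = 3.1263%.
WACC = 0.6602 × 7.8920% + 0.3398 × 3.1263% = 6.2726%.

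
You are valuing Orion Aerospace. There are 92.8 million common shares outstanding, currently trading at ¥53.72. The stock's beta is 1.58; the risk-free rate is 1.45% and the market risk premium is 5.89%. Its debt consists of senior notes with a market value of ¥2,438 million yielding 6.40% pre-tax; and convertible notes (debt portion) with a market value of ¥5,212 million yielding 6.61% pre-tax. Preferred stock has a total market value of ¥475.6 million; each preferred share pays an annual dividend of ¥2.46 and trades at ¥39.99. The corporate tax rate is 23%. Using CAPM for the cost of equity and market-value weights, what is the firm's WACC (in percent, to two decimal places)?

7.25%

Cost of equity via CAPM: Re = 1.45% + 1.58 × 5.89% = 10.7562%.
Cost of preferred: Rp = 2.46 / 39.99 = 6.1515%.
Market value of equity E = 53.72 × 92.8m = 4985.216m.
Total capital V = 4985.216 + 475.6 + 2438 + 5212 = 13110.816.
Equity: weight = 4985.216/13110.816 = 0.3802; cost = 10.7562%.
Preferred: weight = 475.6/13110.816 = 0.0363; cost = 6.1515%.
Senior notes: weight = 2438/13110.816 = 0.1860; after-tax cost = 6.4% × (1 − 23%) = 4.9280%.
Convertible notes (debt portion): weight = 5212/13110.816 = 0.3975; after-tax cost = 6.61% × (1 − 23%) = 5.0897%.
WACC = 0.3802 × 10.7562% + 0.0363 × 6.1515% + 0.1860 × 4.9280% + 0.3975 × 5.0897% = 7.2528%.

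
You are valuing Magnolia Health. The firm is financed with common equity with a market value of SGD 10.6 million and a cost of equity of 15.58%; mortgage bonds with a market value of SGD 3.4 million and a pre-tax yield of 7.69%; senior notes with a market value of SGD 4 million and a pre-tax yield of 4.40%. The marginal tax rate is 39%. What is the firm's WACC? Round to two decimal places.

Total capital V = 10.6 + 3.4 + 4 = 18.
Equity: weight = 10.6/18 = 0.5889; cost = 15.58%.
Mortgage bonds: weight = 3.4/18 = 0.1889; after-tax cost = 7.69% × (1 − 39%) = 4.6909%.
Senior notes: weight = 4/18 = 0.2222; after-tax cost = 4.4% × (1 − 39%) = 2.6840%.
WACC = 0.5889 × 15.5800% + 0.1889 × 4.6909% + 0.2222 × 2.6840% = 10.6574%.

10.66%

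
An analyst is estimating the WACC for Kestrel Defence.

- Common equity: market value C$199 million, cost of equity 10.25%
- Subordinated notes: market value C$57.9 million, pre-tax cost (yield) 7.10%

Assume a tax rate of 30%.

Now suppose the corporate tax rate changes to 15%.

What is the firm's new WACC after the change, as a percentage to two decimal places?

9.30%

After the change:
Total capital V = 199 + 57.9 = 256.9.
Equity: weight = 199/256.9 = 0.7746; cost = 10.25%.
Subordinated notes: weight = 57.9/256.9 = 0.2254; after-tax cost = 7.1% × (1 − 15%) = 6.0350%.
WACC = 0.7746 × 10.2500% + 0.2254 × 6.0350% = 9.3000%.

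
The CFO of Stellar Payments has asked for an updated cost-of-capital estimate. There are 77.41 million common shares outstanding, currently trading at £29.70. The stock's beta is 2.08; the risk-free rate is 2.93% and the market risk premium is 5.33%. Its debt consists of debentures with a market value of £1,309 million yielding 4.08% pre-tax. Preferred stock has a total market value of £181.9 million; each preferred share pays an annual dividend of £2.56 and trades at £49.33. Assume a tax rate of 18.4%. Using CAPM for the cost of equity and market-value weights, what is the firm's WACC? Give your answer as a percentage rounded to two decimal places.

Cost of equity via CAPM: Re = 2.93% + 2.08 × 5.33% = 14.0164%.
Cost of preferred: Rp = 2.56 / 49.33 = 5.1895%.
Market value of equity E = 29.7 × 77.41m = 2299.077m.
Total capital V = 2299.077 + 181.9 + 1309 = 3789.977.
Equity: weight = 2299.077/3789.977 = 0.6066; cost = 14.0164%.
Preferred: weight = 181.9/3789.977 = 0.0480; cost = 5.1895%.
Debentures: weight = 1309/3789.977 = 0.3454; after-tax cost = 4.08% × (1 − 18.4%) = 3.3293%.
WACC = 0.6066 × 14.0164% + 0.0480 × 5.1895% + 0.3454 × 3.3293% = 9.9016%.

9.90%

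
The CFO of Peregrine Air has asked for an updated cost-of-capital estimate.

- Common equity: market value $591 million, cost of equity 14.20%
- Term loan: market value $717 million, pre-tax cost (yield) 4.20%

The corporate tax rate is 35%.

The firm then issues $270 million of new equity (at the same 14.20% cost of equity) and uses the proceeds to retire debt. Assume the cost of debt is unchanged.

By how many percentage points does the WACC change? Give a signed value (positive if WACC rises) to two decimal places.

+2.37 pp

Current WACC:
Total capital V = 591 + 717 = 1308.
Equity: weight = 591/1308 = 0.4518; cost = 14.2%.
Term loan: weight = 717/1308 = 0.5482; after-tax cost = 4.2% × (1 − 35%) = 2.7300%.
WACC = 0.4518 × 14.2000% + 0.5482 × 2.7300% = 7.9125%.
After the change:
Total capital V = 861 + 447 = 1308.
Equity: weight = 861/1308 = 0.6583; cost = 14.2%.
Term loan: weight = 447/1308 = 0.3417; after-tax cost = 4.2% × (1 − 35%) = 2.7300%.
WACC = 0.6583 × 14.2000% + 0.3417 × 2.7300% = 10.2802%.
Change in WACC = 10.2802% − 7.9125% = 2.3677 pp.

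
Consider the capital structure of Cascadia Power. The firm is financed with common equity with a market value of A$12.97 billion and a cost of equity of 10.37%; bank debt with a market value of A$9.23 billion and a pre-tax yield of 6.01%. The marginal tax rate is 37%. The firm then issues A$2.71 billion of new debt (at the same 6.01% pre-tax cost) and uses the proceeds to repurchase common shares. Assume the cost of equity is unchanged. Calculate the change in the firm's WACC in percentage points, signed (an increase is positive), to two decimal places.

Current WACC:
Total capital V = 12.97 + 9.23 = 22.2.
Equity: weight = 12.97/22.2 = 0.5842; cost = 10.37%.
Bank debt: weight = 9.23/22.2 = 0.4158; after-tax cost = 6.01% × (1 − 37%) = 3.7863%.
WACC = 0.5842 × 10.3700% + 0.4158 × 3.7863% = 7.6327%.
After the change:
Total capital V = 10.26 + 11.94 = 22.2.
Equity: weight = 10.26/22.2 = 0.4622; cost = 10.37%.
Bank debt: weight = 11.94/22.2 = 0.5378; after-tax cost = 6.01% × (1 − 37%) = 3.7863%.
WACC = 0.4622 × 10.3700% + 0.5378 × 3.7863% = 6.8290%.
Change in WACC = 6.8290% − 7.6327% = -0.8037 pp.

-0.80 pp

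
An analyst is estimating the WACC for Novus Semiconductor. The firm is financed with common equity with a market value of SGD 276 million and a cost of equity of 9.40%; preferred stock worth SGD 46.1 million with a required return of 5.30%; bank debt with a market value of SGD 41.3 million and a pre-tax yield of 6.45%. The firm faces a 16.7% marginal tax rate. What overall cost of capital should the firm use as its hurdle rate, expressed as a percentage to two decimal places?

8.42%

Total capital V = 276 + 46.1 + 41.3 = 363.4.
Equity: weight = 276/363.4 = 0.7595; cost = 9.4%.
Preferred: weight = 46.1/363.4 = 0.1269; cost = 5.3%.
Bank debt: weight = 41.3/363.4 = 0.1136; after-tax cost = 6.45% × (1 − 16.7%) = 5.3728%.
WACC = 0.7595 × 9.4000% + 0.1269 × 5.3000% + 0.1136 × 5.3728% = 8.4222%.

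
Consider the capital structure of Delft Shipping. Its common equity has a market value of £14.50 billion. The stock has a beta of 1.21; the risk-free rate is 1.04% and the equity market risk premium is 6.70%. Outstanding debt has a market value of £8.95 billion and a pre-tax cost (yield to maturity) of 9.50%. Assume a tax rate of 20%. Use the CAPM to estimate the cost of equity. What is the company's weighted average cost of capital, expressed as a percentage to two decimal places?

8.56%

Cost of equity via CAPM: Re = 1.04% + 1.21 × 6.7% = 9.1470%.
Total capital V = 14.5 + 8.95 = 23.45.
Equity: weight = 14.5/23.45 = 0.6183; cost = 9.147%.
Debt: weight = 8.95/23.45 = 0.3817; after-tax cost = 9.5% × (1 − 20%) = 7.6000%.
WACC = 0.6183 × 9.1470% + 0.3817 × 7.6000% = 8.5566%.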